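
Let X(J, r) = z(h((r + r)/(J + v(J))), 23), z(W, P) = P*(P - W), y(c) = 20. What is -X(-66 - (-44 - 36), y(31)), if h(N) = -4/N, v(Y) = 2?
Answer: -2829/5 ≈ -565.80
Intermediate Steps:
X(J, r) = 529 + 46*(2 + J)/r (X(J, r) = 23*(23 - (-4)/((r + r)/(J + 2))) = 23*(23 - (-4)/((2*r)/(2 + J))) = 23*(23 - (-4)/(2*r/(2 + J))) = 23*(23 - (-4)*(2 + J)/(2*r)) = 23*(23 - (-2)*(2 + J)/r) = 23*(23 + 2*(2 + J)/r) = 529 + 46*(2 + J)/r)
-X(-66 - (-44 - 36), y(31)) = -23*(4 + 2*(-66 - (-44 - 36)) + 23*20)/20 = -23*(4 + 2*(-66 - 1*(-80)) + 460)/20 = -23*(4 + 2*(-66 + 80) + 460)/20 = -23*(4 + 2*14 + 460)/20 = -23*(4 + 28 + 460)/20 = -23*492/20 = -1*2829/5 = -2829/5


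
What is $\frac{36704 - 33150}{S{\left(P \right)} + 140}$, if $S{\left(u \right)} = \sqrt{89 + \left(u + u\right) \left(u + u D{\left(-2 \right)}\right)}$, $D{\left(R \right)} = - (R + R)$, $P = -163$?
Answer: $- \frac{497560}{246179} + \frac{10662 \sqrt{29531}}{246179} \approx 5.4215$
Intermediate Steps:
$D{\left(R \right)} = - 2 R$
$S{\left(u \right)} = \sqrt{89 + 10 u^{2}}$ ($S{\left(u \right)} = \sqrt{89 + \left(u + u\right) \left(u + u \left(\left(-2\right) \left(-2\right)\right)\right)} = \sqrt{89 + 2 u \left(u + u 4\right)} = \sqrt{89 + 2 u \left(u + 4 u\right)} = \sqrt{89 + 2 u 5 u} = \sqrt{89 + 10 u^{2}}$)
$\frac{36704 - 33150}{S{\left(P \right)} + 140} = \frac{36704 - 33150}{\sqrt{89 + 10 \left(-163\right)^{2}} + 140} = \frac{3554}{\sqrt{89 + 10 \cdot 26569} + 140} = \frac{3554}{\sqrt{89 + 265690} + 140} = \frac{3554}{\sqrt{265779} + 140} = \frac{3554}{3 \sqrt{29531} + 140} = \frac{3554}{140 + 3 \sqrt{29531}}$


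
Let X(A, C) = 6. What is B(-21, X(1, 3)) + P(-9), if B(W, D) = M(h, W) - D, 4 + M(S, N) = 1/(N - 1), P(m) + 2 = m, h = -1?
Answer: -463/22 ≈ -21.045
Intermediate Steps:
P(m) = -2 + m
M(S, N) = -4 + 1/(-1 + N) (M(S, N) = -4 + 1/(N - 1) = -4 + 1/(-1 + N))
B(W, D) = -D + (5 - 4*W)/(-1 + W) (B(W, D) = (5 - 4*W)/(-1 + W) - D = -D + (5 - 4*W)/(-1 + W))
B(-21, X(1, 3)) + P(-9) = (5 - 4*(-21) - 1*6*(-1 - 21))/(-1 - 21) + (-2 - 9) = (5 + 84 - 1*6*(-22))/(-22) - 11 = -(5 + 84 + 132)/22 - 11 = -1/22*221 - 11 = -221/22 - 11 = -463/22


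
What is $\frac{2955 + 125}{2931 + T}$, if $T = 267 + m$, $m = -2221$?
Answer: $\frac{3080}{977} \approx 3.1525$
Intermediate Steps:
$T = -1954$ ($T = 267 - 2221 = -1954$)
$\frac{2955 + 125}{2931 + T} = \frac{2955 + 125}{2931 - 1954} = \frac{3080}{977}$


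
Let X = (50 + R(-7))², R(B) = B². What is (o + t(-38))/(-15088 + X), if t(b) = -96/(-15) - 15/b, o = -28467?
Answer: 5407439/1004530 ≈ 5.3831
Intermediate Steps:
t(b) = 32/5 - 15/b (t(b) = -96*(-1/15) - 15/b = 32/5 - 15/b)
X = 9801 (X = (50 + (-7)²)² = (50 + 49)² = 99² = 9801)
(o + t(-38))/(-15088 + X) = (-28467 + (32/5 - 15/(-38)))/(-15088 + 9801) = (-28467 + (32/5 - 15*(-1/38)))/(-5287) = (-28467 + (32/5 + 15/38))*(-1/5287) = (-28467 + 1291/190)*(-1/5287) = -5407439/190*(-1/5287) = 5407439/1004530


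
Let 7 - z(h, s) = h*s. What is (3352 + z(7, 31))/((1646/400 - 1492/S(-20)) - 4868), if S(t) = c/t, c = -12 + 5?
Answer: -4398800/12777439 ≈ -0.34426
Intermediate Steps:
z(h, s) = 7 - h*s
c = -7
S(t) = -7/t
(3352 + z(7, 31))/((1646/400 - 1492/S(-20)) - 4868) = (3352 + (7 - 1*7*31))/((1646/400 - 1492/((-7/(-20)))) - 4868) = (3352 + (7 - 217))/((1646*(1/400) - 1492/((-7*(-1/20)))) - 4868) = (3352 - 210)/((823/200 - 1492/7/20) - 4868) = 3142/((823/200 - 1492*20/7) - 4868) = 3142/((823/200 - 29840/7) - 4868) = 3142/(-5962239/1400 - 4868) = 3142/(-12777439/1400) = 3142*(-1400/12777439) = -4398800/12777439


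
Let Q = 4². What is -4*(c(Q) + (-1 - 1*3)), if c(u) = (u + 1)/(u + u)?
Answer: 111/8 ≈ 13.875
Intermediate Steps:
Q = 16
c(u) = (1 + u)/(2*u) (c(u) = (1 + u)/((2*u)) = (1 + u)*(1/(2*u)) = (1 + u)/(2*u))
-4*(c(Q) + (-1 - 1*3)) = -4*((½)*(1 + 16)/16 + (-1 - 1*3)) = -4*((½)*(1/16)*17 + (-1 - 3)) = -4*(17/32 - 4) = -4*(-111/32) = 111/8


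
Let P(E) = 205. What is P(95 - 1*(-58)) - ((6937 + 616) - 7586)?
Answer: 238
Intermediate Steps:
P(95 - 1*(-58)) - ((6937 + 616) - 7586) = 205 - ((6937 + 616) - 7586) = 205 - (7553 - 7586) = 205 - 1*(-33) = 205 + 33 = 238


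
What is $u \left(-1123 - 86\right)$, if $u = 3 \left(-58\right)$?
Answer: $210366$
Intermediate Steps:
$u = -174$
$u \left(-1123 - 86\right) = - 174 \left(-1123 - 86\right) = \left(-174\right) \left(-1209\right) = 210366$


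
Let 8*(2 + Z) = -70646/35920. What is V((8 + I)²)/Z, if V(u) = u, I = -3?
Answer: -3592000/322683 ≈ -11.132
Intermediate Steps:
Z = -322683/143680 (Z = -2 + (-70646/35920)/8 = -2 + (-70646*1/35920)/8 = -2 + (⅛)*(-35323/17960) = -2 - 35323/143680 = -322683/143680 ≈ -2.2458)
V((8 + I)²)/Z = (8 - 3)²/(-322683/143680) = 5²*(-143680/322683) = 25*(-143680/322683) = -3592000/322683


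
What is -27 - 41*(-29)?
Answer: 1162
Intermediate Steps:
-27 - 41*(-29) = -27 + 1189 = 1162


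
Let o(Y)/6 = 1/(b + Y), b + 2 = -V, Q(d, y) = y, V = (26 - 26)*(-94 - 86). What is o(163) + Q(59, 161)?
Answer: 25927/161 ≈ 161.04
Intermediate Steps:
V = 0 (V = 0*(-180) = 0)
b = -2 (b = -2 - 1*0 = -2 + 0 = -2)
o(Y) = 6/(-2 + Y)
o(163) + Q(59, 161) = 6/(-2 + 163) + 161 = 6/161 + 161 = 25927/161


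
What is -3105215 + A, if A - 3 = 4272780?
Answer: 1167568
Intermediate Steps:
A = 4272783 (A = 3 + 4272780 = 4272783)
-3105215 + A = -3105215 + 4272783 = 1167568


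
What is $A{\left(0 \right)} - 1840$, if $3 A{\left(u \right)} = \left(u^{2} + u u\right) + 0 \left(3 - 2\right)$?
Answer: $-1840$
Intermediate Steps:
$A{\left(u \right)} = \frac{2 u^{2}}{3}$ ($A{\left(u \right)} = \frac{\left(u^{2} + u u\right) + 0 \left(3 - 2\right)}{3} = \frac{\left(u^{2} + u^{2}\right) + 0 \cdot 1}{3} = \frac{2 u^{2} + 0}{3} = \frac{2 u^{2}}{3}$)
$A{\left(0 \right)} - 1840 = \frac{2 \cdot 0^{2}}{3} - 1840 = \frac{2}{3} \cdot 0 - 1840 = 0 - 1840 = -1840$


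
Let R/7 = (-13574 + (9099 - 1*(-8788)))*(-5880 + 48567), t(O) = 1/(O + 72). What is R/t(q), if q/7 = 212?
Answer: 2005315565652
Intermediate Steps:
q = 1484 (q = 7*212 = 1484)
t(O) = 1/(72 + O)
R = 1288763217 (R = 7*((-13574 + (9099 - 1*(-8788)))*(-5880 + 48567)) = 7*((-13574 + (9099 + 8788))*42687) = 7*((-13574 + 17887)*42687) = 7*(4313*42687) = 7*184109031 = 1288763217)
R/t(q) = 1288763217/(1/(72 + 1484)) = 1288763217/(1/1556) = 1288763217*1556 = 2005315565652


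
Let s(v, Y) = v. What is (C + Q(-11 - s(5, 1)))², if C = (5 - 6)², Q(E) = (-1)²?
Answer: 4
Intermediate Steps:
Q(E) = 1
C = 1 (C = (-1)² = 1)
(C + Q(-11 - s(5, 1)))² = (1 + 1)² = 2² = 4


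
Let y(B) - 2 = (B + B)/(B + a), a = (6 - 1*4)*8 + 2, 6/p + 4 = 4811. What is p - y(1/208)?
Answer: -35991574/18002215 ≈ -1.9993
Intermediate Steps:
p = 6/4807 (p = 6/(-4 + 4811) = 6/4807 ≈ 0.0012482)
a = 18 (a = (6 - 4)*8 + 2 = 2*8 + 2 = 16 + 2 = 18)
y(B) = 2 + 2*B/(18 + B) (y(B) = 2 + (B + B)/(B + 18) = 2 + (2*B)/(18 + B) = 2 + 2*B/(18 + B))
p - y(1/208) = 6/4807 - 4*(9 + 1/208)/(18 + 1/208) = 6/4807 - 4*1873/(3745/208*208) = 6/4807 - 4*208*1873/(3745*208) = 6/4807 - 1*7492/3745 = 6/4807 - 7492/3745 = -35991574/18002215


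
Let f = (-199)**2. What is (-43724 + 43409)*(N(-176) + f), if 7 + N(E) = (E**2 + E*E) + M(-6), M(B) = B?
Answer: -31985100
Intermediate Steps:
f = 39601
N(E) = -13 + 2*E**2 (N(E) = -7 + ((E**2 + E*E) - 6) = -7 + ((E**2 + E**2) - 6) = -7 + (2*E**2 - 6) = -7 + (-6 + 2*E**2) = -13 + 2*E**2)
(-43724 + 43409)*(N(-176) + f) = (-43724 + 43409)*((-13 + 2*(-176)**2) + 39601) = -315*((-13 + 2*30976) + 39601) = -315*((-13 + 61952) + 39601) = -315*(61939 + 39601) = -315*101540 = -31985100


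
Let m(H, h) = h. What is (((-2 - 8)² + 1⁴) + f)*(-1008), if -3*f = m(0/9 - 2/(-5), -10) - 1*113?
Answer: -143136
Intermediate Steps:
f = 41 (f = -(-10 - 1*113)/3 = -(-10 - 113)/3 = -⅓*(-123) = 41)
(((-2 - 8)² + 1⁴) + f)*(-1008) = (((-2 - 8)² + 1⁴) + 41)*(-1008) = (((-10)² + 1) + 41)*(-1008) = ((100 + 1) + 41)*(-1008) = (101 + 41)*(-1008) = 142*(-1008) = -143136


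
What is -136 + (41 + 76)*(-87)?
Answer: -10315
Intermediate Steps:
-136 + (41 + 76)*(-87) = -136 + 117*(-87) = -136 - 10179 = -10315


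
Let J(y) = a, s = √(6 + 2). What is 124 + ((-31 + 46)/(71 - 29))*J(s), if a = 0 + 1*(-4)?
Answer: 858/7 ≈ 122.57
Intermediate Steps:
s = 2*√2 (s = √8 = 2*√2 ≈ 2.8284)
a = -4 (a = 0 - 4 = -4)
J(y) = -4
124 + ((-31 + 46)/(71 - 29))*J(s) = 124 + ((-31 + 46)/(71 - 29))*(-4) = 124 + (15/42)*(-4) = 124 + (15*(1/42))*(-4) = 124 + (5/14)*(-4) = 124 - 10/7 = 858/7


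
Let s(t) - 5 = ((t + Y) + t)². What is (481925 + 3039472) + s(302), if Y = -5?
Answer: 3880203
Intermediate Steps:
s(t) = 5 + (-5 + 2*t)² (s(t) = 5 + ((t - 5) + t)² = 5 + ((-5 + t) + t)² = 5 + (-5 + 2*t)²)
(481925 + 3039472) + s(302) = (481925 + 3039472) + (5 + (-5 + 2*302)²) = 3521397 + (5 + (-5 + 604)²) = 3521397 + (5 + 599²) = 3521397 + (5 + 358801) = 3521397 + 358806 = 3880203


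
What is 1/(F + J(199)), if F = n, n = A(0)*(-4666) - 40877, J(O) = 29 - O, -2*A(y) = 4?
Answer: -1/31715 ≈ -3.1531e-5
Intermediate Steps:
A(y) = -2 (A(y) = -½*4 = -2)
n = -31545 (n = -2*(-4666) - 40877 = 9332 - 40877 = -31545)
F = -31545
1/(F + J(199)) = 1/(-31545 + (29 - 1*199)) = 1/(-31545 + (29 - 199)) = 1/(-31545 - 170) = 1/(-31715) = -1/31715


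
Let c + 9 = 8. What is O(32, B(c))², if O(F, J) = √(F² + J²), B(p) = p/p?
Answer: 1025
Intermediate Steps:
c = -1 (c = -9 + 8 = -1)
B(p) = 1
O(32, B(c))² = (√(32² + 1²))² = (√(1024 + 1))² = (√1025)² = (5*√41)² = 1025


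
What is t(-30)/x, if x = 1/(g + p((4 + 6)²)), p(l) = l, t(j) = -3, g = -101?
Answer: 3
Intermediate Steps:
x = -1 (x = 1/(-101 + (4 + 6)²) = 1/(-101 + 10²) = 1/(-101 + 100) = 1/(-1) = -1)
t(-30)/x = -3/(-1) = -3*(-1) = 3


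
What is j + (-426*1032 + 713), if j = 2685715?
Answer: 2246796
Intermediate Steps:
j + (-426*1032 + 713) = 2685715 + (-426*1032 + 713) = 2685715 + (-439632 + 713) = 2685715 - 438919 = 2246796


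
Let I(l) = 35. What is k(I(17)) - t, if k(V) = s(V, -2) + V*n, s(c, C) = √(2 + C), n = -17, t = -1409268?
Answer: 1408673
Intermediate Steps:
k(V) = -17*V (k(V) = √(2 - 2) + V*(-17) = √0 - 17*V = 0 - 17*V = -17*V)
k(I(17)) - t = -17*35 - 1*(-1409268) = -595 + 1409268 = 1408673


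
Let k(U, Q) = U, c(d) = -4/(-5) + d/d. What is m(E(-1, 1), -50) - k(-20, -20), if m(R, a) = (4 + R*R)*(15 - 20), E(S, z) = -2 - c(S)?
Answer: -361/5 ≈ -72.200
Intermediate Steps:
c(d) = 9/5 (c(d) = -4*(-1/5) + 1 = 4/5 + 1 = 9/5)
E(S, z) = -19/5 (E(S, z) = -2 - 1*9/5 = -2 - 9/5 = -19/5)
m(R, a) = -20 - 5*R**2 (m(R, a) = (4 + R**2)*(-5) = -20 - 5*R**2)
m(E(-1, 1), -50) - k(-20, -20) = (-20 - 5*(-19/5)**2) - 1*(-20) = (-20 - 5*361/25) + 20 = (-20 - 361/5) + 20 = -461/5 + 20 = -361/5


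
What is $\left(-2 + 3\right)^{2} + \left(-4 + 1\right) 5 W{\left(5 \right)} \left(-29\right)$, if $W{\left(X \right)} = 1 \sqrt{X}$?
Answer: $1 + 435 \sqrt{5} \approx 973.69$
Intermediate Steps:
$W{\left(X \right)} = \sqrt{X}$
$\left(-2 + 3\right)^{2} + \left(-4 + 1\right) 5 W{\left(5 \right)} \left(-29\right) = \left(-2 + 3\right)^{2} + \left(-4 + 1\right) 5 \sqrt{5} \left(-29\right) = 1^{2} + \left(-3\right) 5 \sqrt{5} \left(-29\right) = 1 + - 15 \sqrt{5} \left(-29\right) = 1 + 435 \sqrt{5}$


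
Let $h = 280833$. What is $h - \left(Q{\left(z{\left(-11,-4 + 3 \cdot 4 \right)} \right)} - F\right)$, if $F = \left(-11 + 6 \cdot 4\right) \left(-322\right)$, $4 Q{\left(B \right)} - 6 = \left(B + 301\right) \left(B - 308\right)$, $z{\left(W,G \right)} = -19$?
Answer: $299699$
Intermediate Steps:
$Q{\left(B \right)} = \frac{3}{2} + \frac{\left(-308 + B\right) \left(301 + B\right)}{4}$ ($Q{\left(B \right)} = \frac{3}{2} + \frac{\left(B + 301\right) \left(B - 308\right)}{4} = \frac{3}{2} + \frac{\left(301 + B\right) \left(-308 + B\right)}{4} = \frac{3}{2} + \frac{\left(-308 + B\right) \left(301 + B\right)}{4}$)
$F = -4186$ ($F = \left(-11 + 24\right) \left(-322\right) = 13 \left(-322\right) = -4186$)
$h - \left(Q{\left(z{\left(-11,-4 + 3 \cdot 4 \right)} \right)} - F\right) = 280833 - \left(\left(- \frac{46351}{2} - - \frac{133}{4} + \frac{\left(-19\right)^{2}}{4}\right) - -4186\right) = 280833 - \left(\left(- \frac{46351}{2} + \frac{133}{4} + \frac{1}{4} \cdot 361\right) + 4186\right) = 280833 - \left(\left(- \frac{46351}{2} + \frac{133}{4} + \frac{361}{4}\right) + 4186\right) = 280833 - \left(-23052 + 4186\right) = 280833 - -18866 = 280833 + 18866 = 299699$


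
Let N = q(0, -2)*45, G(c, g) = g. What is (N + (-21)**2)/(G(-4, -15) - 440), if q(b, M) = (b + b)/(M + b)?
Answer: -63/65 ≈ -0.96923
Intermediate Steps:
q(b, M) = 2*b/(M + b) (q(b, M) = (2*b)/(M + b) = 2*b/(M + b))
N = 0 (N = (2*0/(-2 + 0))*45 = (2*0/(-2))*45 = (2*0*(-1/2))*45 = 0*45 = 0)
(N + (-21)**2)/(G(-4, -15) - 440) = (0 + (-21)**2)/(-15 - 440) = (0 + 441)/(-455) = 441*(-1/455) = -63/65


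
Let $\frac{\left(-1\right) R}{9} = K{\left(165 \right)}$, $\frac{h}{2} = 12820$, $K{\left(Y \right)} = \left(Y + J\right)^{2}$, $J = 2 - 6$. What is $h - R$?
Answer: $258929$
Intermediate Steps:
$J = -4$ ($J = 2 - 6 = -4$)
$K{\left(Y \right)} = \left(-4 + Y\right)^{2}$ ($K{\left(Y \right)} = \left(Y - 4\right)^{2} = \left(-4 + Y\right)^{2}$)
$h = 25640$ ($h = 2 \cdot 12820 = 25640$)
$R = -233289$ ($R = - 9 \left(-4 + 165\right)^{2} = - 9 \cdot 161^{2} = \left(-9\right) 25921 = -233289$)
$h - R = 25640 - -233289 = 25640 + 233289 = 258929$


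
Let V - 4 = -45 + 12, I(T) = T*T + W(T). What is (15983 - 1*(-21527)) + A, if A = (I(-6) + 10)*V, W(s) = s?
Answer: 36350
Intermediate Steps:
I(T) = T + T² (I(T) = T*T + T = T² + T = T + T²)
V = -29 (V = 4 + (-45 + 12) = 4 - 33 = -29)
A = -1160 (A = (-6*(1 - 6) + 10)*(-29) = (-6*(-5) + 10)*(-29) = (30 + 10)*(-29) = 40*(-29) = -1160)
(15983 - 1*(-21527)) + A = (15983 - 1*(-21527)) - 1160 = (15983 + 21527) - 1160 = 37510 - 1160 = 36350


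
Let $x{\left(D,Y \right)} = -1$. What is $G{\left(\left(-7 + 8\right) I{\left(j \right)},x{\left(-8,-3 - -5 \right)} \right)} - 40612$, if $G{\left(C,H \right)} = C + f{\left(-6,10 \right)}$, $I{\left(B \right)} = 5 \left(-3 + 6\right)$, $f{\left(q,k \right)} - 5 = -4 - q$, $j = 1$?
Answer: $-40590$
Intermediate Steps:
$f{\left(q,k \right)} = 1 - q$ ($f{\left(q,k \right)} = 5 - \left(4 + q\right) = 1 - q$)
$I{\left(B \right)} = 15$ ($I{\left(B \right)} = 5 \cdot 3 = 15$)
$G{\left(C,H \right)} = 7 + C$ ($G{\left(C,H \right)} = C + \left(1 - -6\right) = C + \left(1 + 6\right) = C + 7 = 7 + C$)
$G{\left(\left(-7 + 8\right) I{\left(j \right)},x{\left(-8,-3 - -5 \right)} \right)} - 40612 = \left(7 + \left(-7 + 8\right) 15\right) - 40612 = \left(7 + 1 \cdot 15\right) - 40612 = \left(7 + 15\right) - 40612 = 22 - 40612 = -40590$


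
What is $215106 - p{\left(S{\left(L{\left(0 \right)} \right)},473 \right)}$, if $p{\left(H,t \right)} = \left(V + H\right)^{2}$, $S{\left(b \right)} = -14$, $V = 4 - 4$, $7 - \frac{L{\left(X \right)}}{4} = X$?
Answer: $214910$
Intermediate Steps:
$L{\left(X \right)} = 28 - 4 X$
$V = 0$ ($V = 4 - 4 = 0$)
$p{\left(H,t \right)} = H^{2}$ ($p{\left(H,t \right)} = \left(0 + H\right)^{2} = H^{2}$)
$215106 - p{\left(S{\left(L{\left(0 \right)} \right)},473 \right)} = 215106 - \left(-14\right)^{2} = 215106 - 196 = 214910$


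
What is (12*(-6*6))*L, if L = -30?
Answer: 12960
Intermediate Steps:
(12*(-6*6))*L = (12*(-6*6))*(-30) = (12*(-36))*(-30) = -432*(-30) = 12960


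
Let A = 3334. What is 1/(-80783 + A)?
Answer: -1/77449 ≈ -1.2912e-5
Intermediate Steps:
1/(-80783 + A) = 1/(-80783 + 3334) = 1/(-77449) = -1/77449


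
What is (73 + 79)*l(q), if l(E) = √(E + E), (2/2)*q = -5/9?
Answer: 152*I*√10/3 ≈ 160.22*I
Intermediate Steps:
q = -5/9 ≈ -0.55556
l(E) = √2*√E (l(E) = √(2*E) = √2*√E)
(73 + 79)*l(q) = (73 + 79)*(√2*√(-5/9)) = 152*(√2*(I*√5/3)) = 152*(I*√10/3) = 152*I*√10/3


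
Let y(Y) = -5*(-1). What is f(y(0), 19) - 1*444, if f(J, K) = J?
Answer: -439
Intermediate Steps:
y(Y) = 5
f(y(0), 19) - 1*444 = 5 - 1*444 = 5 - 444 = -439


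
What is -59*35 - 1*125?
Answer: -2190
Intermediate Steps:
-59*35 - 1*125 = -2065 - 125 = -2190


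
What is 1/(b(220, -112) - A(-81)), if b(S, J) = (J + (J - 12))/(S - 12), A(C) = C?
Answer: 52/4153 ≈ 0.012521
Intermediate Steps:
b(S, J) = (-12 + 2*J)/(-12 + S) (b(S, J) = (J + (-12 + J))/(-12 + S) = (-12 + 2*J)/(-12 + S))
1/(b(220, -112) - A(-81)) = 1/(2*(-6 - 112)/(-12 + 220) - 1*(-81)) = 1/(2*(-118)/208 + 81) = 1/(2*(1/208)*(-118) + 81) = 1/(-59/52 + 81) = 1/(4153/52) = 52/4153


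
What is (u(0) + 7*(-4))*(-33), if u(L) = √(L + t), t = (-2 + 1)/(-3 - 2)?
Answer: 924 - 33*√5/5 ≈ 909.24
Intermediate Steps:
t = ⅕ (t = -1/(-5) = -1*(-⅕) = ⅕ ≈ 0.20000)
u(L) = √(⅕ + L) (u(L) = √(L + ⅕) = √(⅕ + L))
(u(0) + 7*(-4))*(-33) = (√(5 + 25*0)/5 + 7*(-4))*(-33) = (√(5 + 0)/5 - 28)*(-33) = (√5/5 - 28)*(-33) = (-28 + √5/5)*(-33) = 924 - 33*√5/5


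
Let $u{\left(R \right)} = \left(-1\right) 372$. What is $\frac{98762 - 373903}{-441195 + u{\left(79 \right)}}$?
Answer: $\frac{275141}{441567} \approx 0.6231$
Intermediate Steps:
$u{\left(R \right)} = -372$
$\frac{98762 - 373903}{-441195 + u{\left(79 \right)}} = \frac{98762 - 373903}{-441195 - 372} = - \frac{275141}{-441567} = \left(-275141\right) \left(- \frac{1}{441567}\right) = \frac{275141}{441567}$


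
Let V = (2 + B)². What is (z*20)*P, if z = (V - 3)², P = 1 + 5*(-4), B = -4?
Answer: -380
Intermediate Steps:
P = -19 (P = 1 - 20 = -19)
V = 4 (V = (2 - 4)² = (-2)² = 4)
z = 1 (z = (4 - 3)² = 1² = 1)
(z*20)*P = (1*20)*(-19) = 20*(-19) = -380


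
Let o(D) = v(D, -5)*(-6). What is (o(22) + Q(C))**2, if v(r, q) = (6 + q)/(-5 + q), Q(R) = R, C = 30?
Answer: 23409/25 ≈ 936.36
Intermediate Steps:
v(r, q) = (6 + q)/(-5 + q)
o(D) = 3/5 (o(D) = ((6 - 5)/(-5 - 5))*(-6) = (1/(-10))*(-6) = -1/10*1*(-6) = -1/10*(-6) = 3/5)
(o(22) + Q(C))**2 = (3/5 + 30)**2 = (153/5)**2 = 23409/25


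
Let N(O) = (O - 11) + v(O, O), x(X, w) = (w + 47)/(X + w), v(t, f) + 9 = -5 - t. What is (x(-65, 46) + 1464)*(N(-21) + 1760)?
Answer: 48099405/19 ≈ 2.5315e+6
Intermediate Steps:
v(t, f) = -14 - t (v(t, f) = -9 + (-5 - t) = -14 - t)
x(X, w) = (47 + w)/(X + w)
N(O) = -25 (N(O) = (O - 11) + (-14 - O) = (-11 + O) + (-14 - O) = -25)
(x(-65, 46) + 1464)*(N(-21) + 1760) = ((47 + 46)/(-65 + 46) + 1464)*(-25 + 1760) = (93/(-19) + 1464)*1735 = (-1/19*93 + 1464)*1735 = (-93/19 + 1464)*1735 = (27723/19)*1735 = 48099405/19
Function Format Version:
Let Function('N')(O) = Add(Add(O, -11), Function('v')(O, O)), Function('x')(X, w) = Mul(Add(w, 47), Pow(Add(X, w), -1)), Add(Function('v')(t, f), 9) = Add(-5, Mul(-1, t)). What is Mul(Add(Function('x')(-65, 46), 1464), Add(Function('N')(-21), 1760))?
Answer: Rational(48099405, 19) ≈ 2.5315e+6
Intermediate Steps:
Function('v')(t, f) = Add(-14, Mul(-1, t)) (Function('v')(t, f) = Add(-9, Add(-5, Mul(-1, t))) = Add(-14, Mul(-1, t)))
Function('x')(X, w) = Mul(Pow(Add(X, w), -1), Add(47, w)) (Function('x')(X, w) = Mul(Add(47, w), Pow(Add(X, w), -1)) = Mul(Pow(Add(X, w), -1), Add(47, w)))
Function('N')(O) = -25 (Function('N')(O) = Add(Add(O, -11), Add(-14, Mul(-1, O))) = Add(Add(-11, O), Add(-14, Mul(-1, O))) = -25)
Mul(Add(Function('x')(-65, 46), 1464), Add(Function('N')(-21), 1760)) = Mul(Add(Mul(Pow(Add(-65, 46), -1), Add(47, 46)), 1464), Add(-25, 1760)) = Mul(Add(Mul(Pow(-19, -1), 93), 1464), 1735) = Mul(Add(Mul(Rational(-1, 19), 93), 1464), 1735) = Mul(Add(Rational(-93, 19), 1464), 1735) = Mul(Rational(27723, 19), 1735) = Rational(48099405, 19)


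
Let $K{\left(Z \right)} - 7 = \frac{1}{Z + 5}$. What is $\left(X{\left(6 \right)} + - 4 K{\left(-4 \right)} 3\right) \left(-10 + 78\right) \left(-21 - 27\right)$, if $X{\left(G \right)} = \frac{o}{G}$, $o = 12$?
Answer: $306816$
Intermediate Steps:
$K{\left(Z \right)} = 7 + \frac{1}{5 + Z}$ ($K{\left(Z \right)} = 7 + \frac{1}{Z + 5} = 7 + \frac{1}{5 + Z}$)
$X{\left(G \right)} = \frac{12}{G}$
$\left(X{\left(6 \right)} + - 4 K{\left(-4 \right)} 3\right) \left(-10 + 78\right) \left(-21 - 27\right) = \left(\frac{12}{6} + - 4 \frac{36 + 7 \left(-4\right)}{5 - 4} \cdot 3\right) \left(-10 + 78\right) \left(-21 - 27\right) = \left(12 \cdot \frac{1}{6} + - 4 \frac{36 - 28}{1} \cdot 3\right) 68 \left(-48\right) = \left(2 + - 4 \cdot 1 \cdot 8 \cdot 3\right) \left(-3264\right) = \left(2 + \left(-4\right) 8 \cdot 3\right) \left(-3264\right) = \left(2 - 96\right) \left(-3264\right) = \left(-94\right) \left(-3264\right) = 306816$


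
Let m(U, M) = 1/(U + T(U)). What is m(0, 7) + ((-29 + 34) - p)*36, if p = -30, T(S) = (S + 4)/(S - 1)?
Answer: 5039/4 ≈ 1259.8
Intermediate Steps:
T(S) = (4 + S)/(-1 + S)
m(U, M) = 1/(U + (4 + U)/(-1 + U))
m(0, 7) + ((-29 + 34) - p)*36 = (-1 + 0)/(4 + 0²) + ((-29 + 34) - 1*(-30))*36 = -1/(4 + 0) + (5 + 30)*36 = -1/4 + 35*36 = (¼)*(-1) + 1260 = -¼ + 1260 = 5039/4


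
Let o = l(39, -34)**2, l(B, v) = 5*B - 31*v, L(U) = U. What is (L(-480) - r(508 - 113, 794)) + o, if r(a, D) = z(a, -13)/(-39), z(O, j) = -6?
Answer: 20273771/13 ≈ 1.5595e+6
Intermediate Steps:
l(B, v) = -31*v + 5*B
o = 1560001 (o = (-31*(-34) + 5*39)**2 = (1054 + 195)**2 = 1249**2 = 1560001)
r(a, D) = 2/13 (r(a, D) = -6/(-39) = -6*(-1/39) = 2/13)
(L(-480) - r(508 - 113, 794)) + o = (-480 - 1*2/13) + 1560001 = (-480 - 2/13) + 1560001 = -6242/13 + 1560001 = 20273771/13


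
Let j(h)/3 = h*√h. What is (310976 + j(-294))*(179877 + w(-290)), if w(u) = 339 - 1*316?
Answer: 55944582400 - 1110702600*I*√6 ≈ 5.5945e+10 - 2.7207e+9*I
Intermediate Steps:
w(u) = 23 (w(u) = 339 - 316 = 23)
j(h) = 3*h^(3/2) (j(h) = 3*(h*√h) = 3*h^(3/2))
(310976 + j(-294))*(179877 + w(-290)) = (310976 + 3*(-294)^(3/2))*(179877 + 23) = (310976 + 3*(-2058*I*√6))*179900 = (310976 - 6174*I*√6)*179900 = 55944582400 - 1110702600*I*√6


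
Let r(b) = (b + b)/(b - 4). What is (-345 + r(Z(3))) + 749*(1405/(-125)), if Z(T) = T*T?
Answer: -219004/25 ≈ -8760.2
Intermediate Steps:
Z(T) = T²
r(b) = 2*b/(-4 + b) (r(b) = (2*b)/(-4 + b) = 2*b/(-4 + b))
(-345 + r(Z(3))) + 749*(1405/(-125)) = (-345 + 2*3²/(-4 + 3²)) + 749*(1405/(-125)) = (-345 + 2*9/(-4 + 9)) + 749*(1405*(-1/125)) = (-345 + 2*9/5) + 749*(-281/25) = (-345 + 2*9*(⅕)) - 210469/25 = (-345 + 18/5) - 210469/25 = -1707/5 - 210469/25 = -219004/25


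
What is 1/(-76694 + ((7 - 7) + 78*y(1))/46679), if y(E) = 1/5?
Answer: -233395/17899996052 ≈ -1.3039e-5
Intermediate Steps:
y(E) = ⅕
1/(-76694 + ((7 - 7) + 78*y(1))/46679) = 1/(-76694 + ((7 - 7) + 78*(⅕))/46679) = 1/(-76694 + (0 + 78/5)*(1/46679)) = 1/(-76694 + (78/5)*(1/46679)) = 1/(-76694 + 78/233395) = 1/(-17899996052/233395) = -233395/17899996052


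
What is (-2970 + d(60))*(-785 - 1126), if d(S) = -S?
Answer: 5790330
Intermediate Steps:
(-2970 + d(60))*(-785 - 1126) = (-2970 - 1*60)*(-785 - 1126) = (-2970 - 60)*(-1911) = -3030*(-1911) = 5790330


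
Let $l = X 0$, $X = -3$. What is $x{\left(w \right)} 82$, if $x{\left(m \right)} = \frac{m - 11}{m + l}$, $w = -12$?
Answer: $\frac{943}{6} \approx 157.17$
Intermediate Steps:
$l = 0$ ($l = \left(-3\right) 0 = 0$)
$x{\left(m \right)} = \frac{-11 + m}{m}$ ($x{\left(m \right)} = \frac{m - 11}{m + 0} = \frac{-11 + m}{m}$)
$x{\left(w \right)} 82 = \frac{-11 - 12}{-12} \cdot 82 = \left(- \frac{1}{12}\right) \left(-23\right) 82 = \frac{23}{12} \cdot 82 = \frac{943}{6}$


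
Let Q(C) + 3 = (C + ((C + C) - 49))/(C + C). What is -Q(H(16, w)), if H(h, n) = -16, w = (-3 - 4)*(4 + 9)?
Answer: -1/32 ≈ -0.031250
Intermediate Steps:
w = -91 (w = -7*13 = -91)
Q(C) = -3 + (-49 + 3*C)/(2*C) (Q(C) = -3 + (C + ((C + C) - 49))/(C + C) = -3 + (C + (2*C - 49))/((2*C)) = -3 + (C + (-49 + 2*C))*(1/(2*C)) = -3 + (-49 + 3*C)*(1/(2*C)) = -3 + (-49 + 3*C)/(2*C))
-Q(H(16, w)) = -(-49 - 3*(-16))/(2*(-16)) = -(-1)*(-49 + 48)/(2*16) = -(-1)*(-1)/(2*16) = -1*1/32 = -1/32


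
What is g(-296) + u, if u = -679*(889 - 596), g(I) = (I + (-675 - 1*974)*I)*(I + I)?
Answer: -288981283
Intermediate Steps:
g(I) = -3296*I**2 (g(I) = (I + (-675 - 974)*I)*(2*I) = (I - 1649*I)*(2*I) = (-1648*I)*(2*I) = -3296*I**2)
u = -198947 (u = -679*293 = -198947)
g(-296) + u = -3296*(-296)**2 - 198947 = -3296*87616 - 198947 = -288782336 - 198947 = -288981283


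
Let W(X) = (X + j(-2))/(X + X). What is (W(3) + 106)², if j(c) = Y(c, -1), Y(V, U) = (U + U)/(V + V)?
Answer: 1635841/144 ≈ 11360.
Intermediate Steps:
Y(V, U) = U/V (Y(V, U) = (2*U)/((2*V)) = (2*U)*(1/(2*V)) = U/V)
j(c) = -1/c
W(X) = (½ + X)/(2*X) (W(X) = (X - 1/(-2))/(X + X) = (X - 1*(-½))/((2*X)) = (X + ½)*(1/(2*X)) = (½ + X)*(1/(2*X)) = (½ + X)/(2*X))
(W(3) + 106)² = ((¼)*(1 + 2*3)/3 + 106)² = ((¼)*(⅓)*(1 + 6) + 106)² = ((¼)*(⅓)*7 + 106)² = (7/12 + 106)² = (1279/12)² = 1635841/144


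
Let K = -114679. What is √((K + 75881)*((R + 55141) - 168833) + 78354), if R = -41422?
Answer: √6018191326 ≈ 77577.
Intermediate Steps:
√((K + 75881)*((R + 55141) - 168833) + 78354) = √((-114679 + 75881)*((-41422 + 55141) - 168833) + 78354) = √(-38798*(13719 - 168833) + 78354) = √(-38798*(-155114) + 78354) = √(6018112972 + 78354) = √6018191326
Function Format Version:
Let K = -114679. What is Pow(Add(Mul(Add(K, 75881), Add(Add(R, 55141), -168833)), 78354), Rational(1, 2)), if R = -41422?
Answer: Pow(6018191326, Rational(1, 2)) ≈ 77577.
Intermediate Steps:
Pow(Add(Mul(Add(K, 75881), Add(Add(R, 55141), -168833)), 78354), Rational(1, 2)) = Pow(Add(Mul(Add(-114679, 75881), Add(Add(-41422, 55141), -168833)), 78354), Rational(1, 2)) = Pow(Add(Mul(-38798, Add(13719, -168833)), 78354), Rational(1, 2)) = Pow(Add(Mul(-38798, -155114), 78354), Rational(1, 2)) = Pow(Add(6018112972, 78354), Rational(1, 2)) = Pow(6018191326, Rational(1, 2))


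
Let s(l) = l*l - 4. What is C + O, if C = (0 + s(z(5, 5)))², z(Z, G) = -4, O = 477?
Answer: 621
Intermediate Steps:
s(l) = -4 + l² (s(l) = l² - 4 = -4 + l²)
C = 144 (C = (0 + (-4 + (-4)²))² = (0 + (-4 + 16))² = (0 + 12)² = 12² = 144)
C + O = 144 + 477 = 621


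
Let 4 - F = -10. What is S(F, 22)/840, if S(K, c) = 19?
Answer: 19/840 ≈ 0.022619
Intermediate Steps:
F = 14 (F = 4 - 1*(-10) = 4 + 10 = 14)
S(F, 22)/840 = 19/840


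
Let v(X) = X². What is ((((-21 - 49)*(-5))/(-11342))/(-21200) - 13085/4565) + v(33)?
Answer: 4768804699511/4390624304 ≈ 1086.1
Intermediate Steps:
((((-21 - 49)*(-5))/(-11342))/(-21200) - 13085/4565) + v(33) = ((((-21 - 49)*(-5))/(-11342))/(-21200) - 13085/4565) + 33² = ((-70*(-5)*(-1/11342))*(-1/21200) - 13085*1/4565) + 1089 = ((350*(-1/11342))*(-1/21200) - 2617/913) + 1089 = (-175/5671*(-1/21200) - 2617/913) + 1089 = (7/4809008 - 2617/913) + 1089 = -12585167545/4390624304 + 1089 = 4768804699511/4390624304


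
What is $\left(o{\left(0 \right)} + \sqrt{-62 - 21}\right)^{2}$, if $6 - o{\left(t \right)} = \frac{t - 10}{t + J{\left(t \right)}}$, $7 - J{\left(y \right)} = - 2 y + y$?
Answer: $- \frac{1363}{49} + \frac{104 i \sqrt{83}}{7} \approx -27.816 + 135.35 i$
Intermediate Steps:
$J{\left(y \right)} = 7 + y$ ($J{\left(y \right)} = 7 - \left(- 2 y + y\right) = 7 - - y = 7 + y$)
$o{\left(t \right)} = 6 - \frac{-10 + t}{7 + 2 t}$ ($o{\left(t \right)} = 6 - \frac{t - 10}{t + \left(7 + t\right)} = 6 - \frac{-10 + t}{7 + 2 t}$)
$\left(o{\left(0 \right)} + \sqrt{-62 - 21}\right)^{2} = \left(\frac{52 + 11 \cdot 0}{7 + 2 \cdot 0} + \sqrt{-62 - 21}\right)^{2} = \left(\frac{52 + 0}{7 + 0} + \sqrt{-83}\right)^{2} = \left(\frac{1}{7} \cdot 52 + i \sqrt{83}\right)^{2} = \left(\frac{52}{7} + i \sqrt{83}\right)^{2}$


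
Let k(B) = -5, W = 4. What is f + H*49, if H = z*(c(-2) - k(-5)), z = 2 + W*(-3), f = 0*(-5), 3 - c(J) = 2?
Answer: -2940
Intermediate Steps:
c(J) = 1 (c(J) = 3 - 1*2 = 3 - 2 = 1)
f = 0
z = -10 (z = 2 + 4*(-3) = 2 - 12 = -10)
H = -60 (H = -10*(1 - 1*(-5)) = -10*(1 + 5) = -10*6 = -60)
f + H*49 = 0 - 60*49 = 0 - 2940 = -2940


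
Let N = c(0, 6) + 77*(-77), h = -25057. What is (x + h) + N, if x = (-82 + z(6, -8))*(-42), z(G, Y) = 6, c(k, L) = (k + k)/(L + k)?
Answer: -27794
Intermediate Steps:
c(k, L) = 2*k/(L + k) (c(k, L) = (2*k)/(L + k) = 2*k/(L + k))
N = -5929 (N = 2*0/(6 + 0) + 77*(-77) = 2*0/6 - 5929 = 2*0*(⅙) - 5929 = 0 - 5929 = -5929)
x = 3192 (x = (-82 + 6)*(-42) = -76*(-42) = 3192)
(x + h) + N = (3192 - 25057) - 5929 = -21865 - 5929 = -27794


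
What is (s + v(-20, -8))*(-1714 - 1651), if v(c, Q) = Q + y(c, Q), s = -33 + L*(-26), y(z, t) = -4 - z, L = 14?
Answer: 1308985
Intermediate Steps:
s = -397 (s = -33 + 14*(-26) = -33 - 364 = -397)
v(c, Q) = -4 + Q - c (v(c, Q) = Q + (-4 - c) = -4 + Q - c)
(s + v(-20, -8))*(-1714 - 1651) = (-397 + (-4 - 8 - 1*(-20)))*(-1714 - 1651) = (-397 + (-4 - 8 + 20))*(-3365) = (-397 + 8)*(-3365) = -389*(-3365) = 1308985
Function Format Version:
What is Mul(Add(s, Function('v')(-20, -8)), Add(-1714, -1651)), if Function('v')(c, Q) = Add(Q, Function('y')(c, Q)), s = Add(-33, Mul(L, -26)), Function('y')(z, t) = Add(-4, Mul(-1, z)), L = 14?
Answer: 1308985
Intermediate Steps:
s = -397 (s = Add(-33, Mul(14, -26)) = Add(-33, -364) = -397)
Function('v')(c, Q) = Add(-4, Q, Mul(-1, c)) (Function('v')(c, Q) = Add(Q, Add(-4, Mul(-1, c))) = Add(-4, Q, Mul(-1, c)))
Mul(Add(s, Function('v')(-20, -8)), Add(-1714, -1651)) = Mul(Add(-397, Add(-4, -8, Mul(-1, -20))), Add(-1714, -1651)) = Mul(Add(-397, Add(-4, -8, 20)), -3365) = Mul(Add(-397, 8), -3365) = Mul(-389, -3365) = 1308985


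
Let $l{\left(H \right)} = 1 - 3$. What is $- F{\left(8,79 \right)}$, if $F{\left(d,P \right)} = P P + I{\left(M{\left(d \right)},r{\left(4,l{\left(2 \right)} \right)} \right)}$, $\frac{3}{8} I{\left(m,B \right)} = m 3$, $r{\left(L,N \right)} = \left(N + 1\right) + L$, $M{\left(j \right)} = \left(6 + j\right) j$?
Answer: $-7137$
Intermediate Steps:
$M{\left(j \right)} = j \left(6 + j\right)$
$l{\left(H \right)} = -2$
$r{\left(L,N \right)} = 1 + L + N$ ($r{\left(L,N \right)} = \left(1 + N\right) + L = 1 + L + N$)
$I{\left(m,B \right)} = 8 m$ ($I{\left(m,B \right)} = \frac{8 m 3}{3} = \frac{8 \cdot 3 m}{3} = 8 m$)
$F{\left(d,P \right)} = P^{2} + 8 d \left(6 + d\right)$ ($F{\left(d,P \right)} = P P + 8 d \left(6 + d\right) = P^{2} + 8 d \left(6 + d\right)$)
$- F{\left(8,79 \right)} = - (79^{2} + 8 \cdot 8 \left(6 + 8\right)) = - (6241 + 8 \cdot 8 \cdot 14) = - (6241 + 896) = \left(-1\right) 7137 = -7137$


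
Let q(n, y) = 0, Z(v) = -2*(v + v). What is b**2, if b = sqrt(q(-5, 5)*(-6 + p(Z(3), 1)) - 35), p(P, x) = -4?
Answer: -35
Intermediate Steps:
Z(v) = -4*v
b = I*sqrt(35) (b = sqrt(0*(-6 - 4) - 35) = sqrt(0*(-10) - 35) = sqrt(0 - 35) = sqrt(-35) = I*sqrt(35) ≈ 5.9161*I)
b**2 = (I*sqrt(35))**2 = -35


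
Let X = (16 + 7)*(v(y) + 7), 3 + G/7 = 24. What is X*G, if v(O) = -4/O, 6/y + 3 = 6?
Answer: 16905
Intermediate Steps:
y = 2 (y = 6/(-3 + 6) = 6/3 = 6*(⅓) = 2)
G = 147 (G = -21 + 7*24 = -21 + 168 = 147)
X = 115 (X = (16 + 7)*(-4/2 + 7) = 23*(-4*½ + 7) = 23*(-2 + 7) = 23*5 = 115)
X*G = 115*147 = 16905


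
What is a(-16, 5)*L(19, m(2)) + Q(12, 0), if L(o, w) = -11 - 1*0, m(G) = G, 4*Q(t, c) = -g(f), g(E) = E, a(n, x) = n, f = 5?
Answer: 699/4 ≈ 174.75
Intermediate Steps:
Q(t, c) = -5/4 (Q(t, c) = (-1*5)/4 = (¼)*(-5) = -5/4)
L(o, w) = -11 (L(o, w) = -11 + 0 = -11)
a(-16, 5)*L(19, m(2)) + Q(12, 0) = -16*(-11) - 5/4 = 176 - 5/4 = 699/4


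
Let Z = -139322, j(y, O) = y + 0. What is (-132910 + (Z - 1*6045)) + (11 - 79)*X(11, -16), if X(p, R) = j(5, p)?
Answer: -278617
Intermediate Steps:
j(y, O) = y
X(p, R) = 5
(-132910 + (Z - 1*6045)) + (11 - 79)*X(11, -16) = (-132910 + (-139322 - 1*6045)) + (11 - 79)*5 = (-132910 + (-139322 - 6045)) - 68*5 = (-132910 - 145367) - 340 = -278277 - 340 = -278617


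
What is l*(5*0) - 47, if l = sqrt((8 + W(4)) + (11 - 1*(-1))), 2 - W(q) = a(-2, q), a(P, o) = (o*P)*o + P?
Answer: -47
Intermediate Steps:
a(P, o) = P + P*o**2 (a(P, o) = (P*o)*o + P = P*o**2 + P = P + P*o**2)
W(q) = 4 + 2*q**2 (W(q) = 2 - (-2)*(1 + q**2) = 2 - (-2 - 2*q**2) = 2 + (2 + 2*q**2) = 4 + 2*q**2)
l = 2*sqrt(14) (l = sqrt((8 + (4 + 2*4**2)) + (11 - 1*(-1))) = sqrt((8 + (4 + 2*16)) + (11 + 1)) = sqrt((8 + (4 + 32)) + 12) = sqrt((8 + 36) + 12) = sqrt(44 + 12) = sqrt(56) = 2*sqrt(14) ≈ 7.4833)
l*(5*0) - 47 = (2*sqrt(14))*(5*0) - 47 = (2*sqrt(14))*0 - 47 = 0 - 47 = -47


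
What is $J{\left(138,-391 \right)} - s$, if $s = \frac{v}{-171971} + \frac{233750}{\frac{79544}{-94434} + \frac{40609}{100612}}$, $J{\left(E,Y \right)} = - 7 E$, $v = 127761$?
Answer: $\frac{190619587782606434025}{358405674437981} \approx 5.3185 \cdot 10^{5}$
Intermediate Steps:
$s = - \frac{190965807664113523671}{358405674437981}$ ($s = \frac{127761}{-171971} + \frac{233750}{\frac{79544}{-94434} + \frac{40609}{100612}} = 127761 \left(- \frac{1}{171971}\right) + \frac{233750}{79544 \left(- \frac{1}{94434}\right) + 40609 \cdot \frac{1}{100612}} = - \frac{127761}{171971} + \frac{233750}{- \frac{39772}{47217} + \frac{40609}{100612}} = - \frac{127761}{171971} + \frac{233750}{- \frac{2084105311}{4750596804}} = - \frac{127761}{171971} + 233750 \left(- \frac{4750596804}{2084105311}\right) = - \frac{127761}{171971} - \frac{1110452002935000}{2084105311} = - \frac{190965807664113523671}{358405674437981} \approx -5.3282 \cdot 10^{5}$)
$J{\left(138,-391 \right)} - s = \left(-7\right) 138 - - \frac{190965807664113523671}{358405674437981} = -966 + \frac{190965807664113523671}{358405674437981} = \frac{190619587782606434025}{358405674437981}$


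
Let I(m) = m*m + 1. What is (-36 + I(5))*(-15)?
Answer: 150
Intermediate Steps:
I(m) = 1 + m² (I(m) = m² + 1 = 1 + m²)
(-36 + I(5))*(-15) = (-36 + (1 + 5²))*(-15) = (-36 + (1 + 25))*(-15) = (-36 + 26)*(-15) = -10*(-15) = 150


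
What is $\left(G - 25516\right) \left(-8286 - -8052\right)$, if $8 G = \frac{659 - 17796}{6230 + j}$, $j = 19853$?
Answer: $\frac{622941668037}{104332} \approx 5.9708 \cdot 10^{6}$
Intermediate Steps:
$G = - \frac{17137}{208664}$ ($G = \frac{\left(659 - 17796\right) \frac{1}{6230 + 19853}}{8} = \frac{\left(-17137\right) \frac{1}{26083}}{8} = \frac{1}{8} \left(- \frac{17137}{26083}\right) = - \frac{17137}{208664} \approx -0.082127$)
$\left(G - 25516\right) \left(-8286 - -8052\right) = \left(- \frac{17137}{208664} - 25516\right) \left(-8286 - -8052\right) = - \frac{5324287761 \left(-8286 + 8052\right)}{208664} = \left(- \frac{5324287761}{208664}\right) \left(-234\right) = \frac{622941668037}{104332}$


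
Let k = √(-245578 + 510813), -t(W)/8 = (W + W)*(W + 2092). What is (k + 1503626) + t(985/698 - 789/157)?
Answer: 4876876813703654/3002272849 + √265235 ≈ 1.6249e+6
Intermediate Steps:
t(W) = -16*W*(2092 + W) (t(W) = -8*(W + W)*(W + 2092) = -8*2*W*(2092 + W) = -16*W*(2092 + W))
k = √265235 ≈ 515.01
(k + 1503626) + t(985/698 - 789/157) = (√265235 + 1503626) - 16*(985/698 - 789/157)*(2092 + (985/698 - 789/157)) = (1503626 + √265235) - 16*(985*(1/698) - 789*1/157)*(2092 + (985*(1/698) - 789*1/157)) = (1503626 + √265235) - 16*(985/698 - 789/157)*(2092 + (985/698 - 789/157)) = (1503626 + √265235) - 16*(-396077/109586)*(2092 - 396077/109586) = (1503626 + √265235) - 16*(-396077/109586)*228857835/109586 = (1503626 + √265235) + 362581298853180/3002272849 = 4876876813703654/3002272849 + √265235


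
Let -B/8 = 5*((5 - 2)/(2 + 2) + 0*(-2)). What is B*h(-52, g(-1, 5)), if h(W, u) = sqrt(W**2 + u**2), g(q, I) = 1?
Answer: -30*sqrt(2705) ≈ -1560.3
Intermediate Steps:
B = -30 (B = -40*((5 - 2)/(2 + 2) + 0*(-2)) = -40*(3/4 + 0) = -40*3/4 = -8*15/4 = -30)
B*h(-52, g(-1, 5)) = -30*sqrt((-52)**2 + 1**2) = -30*sqrt(2704 + 1) = -30*sqrt(2705)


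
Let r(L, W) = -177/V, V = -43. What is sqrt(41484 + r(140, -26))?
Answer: 3*sqrt(8523503)/43 ≈ 203.69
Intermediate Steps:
r(L, W) = 177/43 (r(L, W) = -177/(-43) = -177*(-1/43) = 177/43)
sqrt(41484 + r(140, -26)) = sqrt(41484 + 177/43) = sqrt(1783989/43) = 3*sqrt(8523503)/43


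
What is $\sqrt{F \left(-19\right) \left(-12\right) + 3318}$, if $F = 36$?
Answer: $\sqrt{11526} \approx 107.36$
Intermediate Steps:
$\sqrt{F \left(-19\right) \left(-12\right) + 3318} = \sqrt{36 \left(-19\right) \left(-12\right) + 3318} = \sqrt{\left(-684\right) \left(-12\right) + 3318} = \sqrt{8208 + 3318} = \sqrt{11526}$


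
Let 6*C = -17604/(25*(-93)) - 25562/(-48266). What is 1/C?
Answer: 112218450/151517719 ≈ 0.74063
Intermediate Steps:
C = 151517719/112218450 (C = (-17604/(25*(-93)) - 25562/(-48266))/6 = (-17604/(-2325) - 25562*(-1/48266))/6 = (-17604*(-1/2325) + 12781/24133)/6 = (5868/775 + 12781/24133)/6 = (⅙)*(151517719/18703075) = 151517719/112218450 ≈ 1.3502)
1/C = 1/(151517719/112218450) = 112218450/151517719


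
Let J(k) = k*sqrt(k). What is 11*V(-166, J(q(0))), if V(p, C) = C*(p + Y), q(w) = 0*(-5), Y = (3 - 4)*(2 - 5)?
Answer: 0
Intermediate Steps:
Y = 3 (Y = -1*(-3) = 3)
q(w) = 0
J(k) = k**(3/2)
V(p, C) = C*(3 + p) (V(p, C) = C*(p + 3) = C*(3 + p))
11*V(-166, J(q(0))) = 11*(0**(3/2)*(3 - 166)) = 11*(0*(-163)) = 11*0 = 0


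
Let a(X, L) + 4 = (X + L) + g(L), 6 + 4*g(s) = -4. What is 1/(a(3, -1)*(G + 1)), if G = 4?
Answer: -2/45 ≈ -0.044444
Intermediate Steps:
g(s) = -5/2 (g(s) = -3/2 + (¼)*(-4) = -3/2 - 1 = -5/2)
a(X, L) = -13/2 + L + X (a(X, L) = -4 + ((X + L) - 5/2) = -4 + ((L + X) - 5/2) = -4 + (-5/2 + L + X) = -13/2 + L + X)
1/(a(3, -1)*(G + 1)) = 1/((-13/2 - 1 + 3)*(4 + 1)) = 1/(-9/2*5) = 1/(-45/2) = -2/45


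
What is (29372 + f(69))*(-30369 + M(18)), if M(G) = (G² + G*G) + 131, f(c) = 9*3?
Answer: -869916410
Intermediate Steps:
f(c) = 27
M(G) = 131 + 2*G² (M(G) = (G² + G²) + 131 = 2*G² + 131 = 131 + 2*G²)
(29372 + f(69))*(-30369 + M(18)) = (29372 + 27)*(-30369 + (131 + 2*18²)) = 29399*(-30369 + (131 + 2*324)) = 29399*(-30369 + (131 + 648)) = 29399*(-30369 + 779) = 29399*(-29590) = -869916410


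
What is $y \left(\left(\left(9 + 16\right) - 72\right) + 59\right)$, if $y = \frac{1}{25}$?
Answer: $\frac{12}{25} \approx 0.48$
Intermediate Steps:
$y = \frac{1}{25} \approx 0.04$
$y \left(\left(\left(9 + 16\right) - 72\right) + 59\right) = \frac{\left(\left(9 + 16\right) - 72\right) + 59}{25} = \frac{\left(25 - 72\right) + 59}{25} = \frac{-47 + 59}{25} = \frac{1}{25} \cdot 12 = \frac{12}{25}$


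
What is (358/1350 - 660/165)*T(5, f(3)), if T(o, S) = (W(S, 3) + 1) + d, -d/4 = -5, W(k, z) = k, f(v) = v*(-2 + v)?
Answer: -20168/225 ≈ -89.635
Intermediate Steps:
d = 20 (d = -4*(-5) = 20)
T(o, S) = 21 + S (T(o, S) = (S + 1) + 20 = (1 + S) + 20 = 21 + S)
(358/1350 - 660/165)*T(5, f(3)) = (358/1350 - 660/165)*(21 + 3*(-2 + 3)) = (358*(1/1350) - 660*1/165)*(21 + 3*1) = (179/675 - 4)*(21 + 3) = -2521/675*24 = -20168/225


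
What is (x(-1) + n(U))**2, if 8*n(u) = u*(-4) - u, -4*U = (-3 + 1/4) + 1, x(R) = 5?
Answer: 366025/16384 ≈ 22.340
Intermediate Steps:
U = 7/16 (U = -((-3 + 1/4) + 1)/4 = -(-11/4 + 1)/4 = -1/4*(-7/4) = 7/16 ≈ 0.43750)
n(u) = -5*u/8 (n(u) = (u*(-4) - u)/8 = (-4*u - u)/8 = (-5*u)/8 = -5*u/8)
(x(-1) + n(U))**2 = (5 - 5/8*7/16)**2 = (5 - 35/128)**2 = (605/128)**2 = 366025/16384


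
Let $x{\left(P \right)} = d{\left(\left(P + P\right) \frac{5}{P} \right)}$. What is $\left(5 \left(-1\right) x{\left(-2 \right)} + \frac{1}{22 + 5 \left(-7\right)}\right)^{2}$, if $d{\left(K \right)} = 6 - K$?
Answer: $\frac{67081}{169} \approx 396.93$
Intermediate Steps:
$x{\left(P \right)} = -4$ ($x{\left(P \right)} = 6 - \left(P + P\right) \frac{5}{P} = 6 - 2 P \frac{5}{P} = 6 - 10 = -4$)
$\left(5 \left(-1\right) x{\left(-2 \right)} + \frac{1}{22 + 5 \left(-7\right)}\right)^{2} = \left(5 \left(-1\right) \left(-4\right) + \frac{1}{22 + 5 \left(-7\right)}\right)^{2} = \left(\left(-5\right) \left(-4\right) + \frac{1}{22 - 35}\right)^{2} = \left(20 + \frac{1}{-13}\right)^{2} = \left(20 - \frac{1}{13}\right)^{2} = \left(\frac{259}{13}\right)^{2} = \frac{67081}{169}$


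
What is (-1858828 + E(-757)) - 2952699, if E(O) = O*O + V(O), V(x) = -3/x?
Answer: -3208527843/757 ≈ -4.2385e+6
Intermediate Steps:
E(O) = O² - 3/O (E(O) = O*O - 3/O = O² - 3/O)
(-1858828 + E(-757)) - 2952699 = (-1858828 + (-3 + (-757)³)/(-757)) - 2952699 = (-1858828 - (-3 - 433798093)/757) - 2952699 = (-1858828 - 1/757*(-433798096)) - 2952699 = (-1858828 + 433798096/757) - 2952699 = -973334700/757 - 2952699 = -3208527843/757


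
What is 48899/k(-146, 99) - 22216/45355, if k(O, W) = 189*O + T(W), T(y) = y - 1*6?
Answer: -2828776361/1247307855 ≈ -2.2679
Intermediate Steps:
T(y) = -6 + y (T(y) = y - 6 = -6 + y)
k(O, W) = -6 + W + 189*O (k(O, W) = 189*O + (-6 + W) = -6 + W + 189*O)
48899/k(-146, 99) - 22216/45355 = 48899/(-6 + 99 + 189*(-146)) - 22216/45355 = 48899/(-6 + 99 - 27594) - 22216*1/45355 = 48899/(-27501) - 22216/45355 = 48899*(-1/27501) - 22216/45355 = -48899/27501 - 22216/45355 = -2828776361/1247307855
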